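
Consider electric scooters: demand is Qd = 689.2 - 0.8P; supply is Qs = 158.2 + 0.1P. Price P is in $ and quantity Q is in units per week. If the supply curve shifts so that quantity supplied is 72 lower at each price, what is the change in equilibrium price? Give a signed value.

ΔP = 80

Set Qd = Qs: 689.2 - 0.8P = 158.2 + 0.1P, so 531 = 0.9P and P* = 590.
From the demand curve, Q* = 689.2 - 0.8(590) = 217.2.
After the shift, supply is Qs = 86.2 + 0.1P.
New equilibrium: 603 = 0.9P, so P = 670 and Q = 153.2.
ΔP = 670 - 590 = 80.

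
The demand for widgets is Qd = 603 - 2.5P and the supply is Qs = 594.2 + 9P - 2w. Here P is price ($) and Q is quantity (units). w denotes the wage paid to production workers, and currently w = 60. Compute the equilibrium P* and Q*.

P* = 11.2, Q* = 575

With w = 60, supply is Qs = 474.2 + 9P.
Equating demand and supply, 603 - 2.5P = 474.2 + 9P gives 11.5P = 128.8, so P* = 11.2.
Plugging P* into demand: Q* = 603 - 2.5(11.2) = 575.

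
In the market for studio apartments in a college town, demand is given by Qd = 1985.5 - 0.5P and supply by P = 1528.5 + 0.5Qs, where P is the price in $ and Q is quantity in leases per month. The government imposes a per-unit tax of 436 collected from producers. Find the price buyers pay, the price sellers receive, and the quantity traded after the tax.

P_b = 2365.8, P_s = 1929.8, Q = 802.6

In direct form, Qs = -3057 + 2P.
Producers keep P_s = P_b - 436 per unit, so supply in terms of the buyer price is Qs = -3929 + 2P_b.
Set Qd = Qs: 1985.5 - 0.5P_b = -3929 + 2P_b, so 5914.5 = 2.5P_b and P_b = 2365.8.
So P_s = 1929.8 and the quantity traded is Q = 1985.5 - 0.5(2365.8) = 802.6.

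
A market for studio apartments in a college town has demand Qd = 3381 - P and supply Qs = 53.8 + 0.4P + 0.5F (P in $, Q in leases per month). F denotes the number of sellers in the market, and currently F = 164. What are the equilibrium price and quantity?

P* = 2318, Q* = 1063

With F = 164, supply is Qs = 135.8 + 0.4P.
Equating demand and supply, 3381 - P = 135.8 + 0.4P gives 1.4P = 3245.2, so P* = 2318.
Then Q* = 3381 - 2318 = 1063.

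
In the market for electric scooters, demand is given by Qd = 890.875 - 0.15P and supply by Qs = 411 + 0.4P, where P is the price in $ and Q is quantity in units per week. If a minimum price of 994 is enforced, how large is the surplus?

Surplus = 66.825

Evaluating both curves at the floor price 994 gives Qd = 741.775, Qs = 808.6.
Surplus = Qs - Qd = 808.6 - 741.775 = 66.825.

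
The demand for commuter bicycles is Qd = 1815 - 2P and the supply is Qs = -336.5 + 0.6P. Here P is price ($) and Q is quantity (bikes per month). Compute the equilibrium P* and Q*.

Equating demand and supply, 1815 - 2P = -336.5 + 0.6P gives 2.6P = 2151.5, so P* = 827.5.
Plugging P* into demand: Q* = 1815 - 2(827.5) = 160.

P* = 827.5, Q* = 160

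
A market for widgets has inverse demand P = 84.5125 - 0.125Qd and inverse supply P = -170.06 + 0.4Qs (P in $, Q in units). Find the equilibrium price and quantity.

Solving each curve for Q: Qd = 676.1 - 8P and Qs = 425.15 + 2.5P.
Set Qd = Qs: 676.1 - 8P = 425.15 + 2.5P, so 250.95 = 10.5P and P* = 23.9.
Then Q* = 676.1 - 8(23.9) = 484.9.

P* = 23.9, Q* = 484.9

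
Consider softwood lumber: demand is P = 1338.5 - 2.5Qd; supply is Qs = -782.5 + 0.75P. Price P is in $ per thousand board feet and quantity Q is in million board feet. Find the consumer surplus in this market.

Solving each curve for Q: Qd = 535.4 - 0.4P.
At equilibrium Qd = Qs, so 535.4 - 0.4P = -782.5 + 0.75P; collecting terms, 1317.9 = 1.15P and P* = 1146.
Then Q* = 535.4 - 0.4(1146) = 77.
Demand choke price (Qd = 0): P = 535.4/0.4 = 1338.5. Consumer surplus = ½ × (1338.5 - 1146) × 77 = 7411.25.

Consumer surplus = 7411.25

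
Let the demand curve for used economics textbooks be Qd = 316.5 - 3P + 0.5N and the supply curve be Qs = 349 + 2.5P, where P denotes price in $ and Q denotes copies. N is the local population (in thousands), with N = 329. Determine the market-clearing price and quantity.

P* = 24, Q* = 409

With N = 329, demand is Qd = 481 - 3P.
Equating demand and supply, 481 - 3P = 349 + 2.5P gives 5.5P = 132, so P* = 24.
Plugging P* into demand: Q* = 481 - 3(24) = 409.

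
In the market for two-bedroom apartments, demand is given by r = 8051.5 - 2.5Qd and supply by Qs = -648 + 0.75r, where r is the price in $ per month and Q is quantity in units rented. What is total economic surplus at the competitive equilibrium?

Total surplus = 6738281.25

In direct form, Qd = 3220.6 - 0.4r.
Equating demand and supply, 3220.6 - 0.4r = -648 + 0.75r gives 1.15r = 3868.6, so r* = 3364.
Substitute back: Q* = 3220.6 - 0.4(3364) = 1875.
Demand choke price = 8051.5; supply choke price = 864. CS = ½(8051.5 - 3364)(1875) = 4394531.25; PS = ½(3364 - 864)(1875) = 2343750. Total surplus = 6738281.25.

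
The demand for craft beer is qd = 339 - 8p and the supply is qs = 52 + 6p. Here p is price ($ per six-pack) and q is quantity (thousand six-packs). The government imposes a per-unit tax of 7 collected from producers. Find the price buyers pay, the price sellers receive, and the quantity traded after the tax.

With a tax of 7 on producers, they supply based on the net price p_s = p_b - 7, so qs = 10 + 6p_b.
Equate demand and the shifted supply: 339 - 8p_b = 10 + 6p_b, giving 14p_b = 329, so p_b = 23.5.
Then p_s = 23.5 - 7 = 16.5 and q = 339 - 8(23.5) = 151.

p_b = 23.5, p_s = 16.5, q = 151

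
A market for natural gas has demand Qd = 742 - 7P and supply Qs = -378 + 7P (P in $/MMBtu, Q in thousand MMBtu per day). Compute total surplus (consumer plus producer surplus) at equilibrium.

At equilibrium Qd = Qs, so 742 - 7P = -378 + 7P; collecting terms, 1120 = 14P and P* = 80.
Then Q* = 742 - 7(80) = 182.
Demand choke price = 106; supply choke price = 54. CS = ½(106 - 80)(182) = 2366; PS = ½(80 - 54)(182) = 2366. Total surplus = 4732.

Total surplus = 4732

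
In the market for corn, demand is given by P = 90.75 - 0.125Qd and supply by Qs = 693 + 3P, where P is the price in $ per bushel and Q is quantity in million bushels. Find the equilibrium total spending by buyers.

Total spending by buyers = 2106

Inverting to quantity form: Qd = 726 - 8P.
Equating demand and supply, 726 - 8P = 693 + 3P gives 11P = 33, so P* = 3.
From the demand curve, Q* = 726 - 8(3) = 702.
Total spending by buyers = P* × Q* = 3 × 702 = 2106.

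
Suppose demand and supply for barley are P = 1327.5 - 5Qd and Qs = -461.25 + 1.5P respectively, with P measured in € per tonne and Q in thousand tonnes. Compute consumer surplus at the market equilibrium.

Consumer surplus = 81000

Rewriting in direct form: Qd = 265.5 - 0.2P.
The market clears where 265.5 - 0.2P = -461.25 + 1.5P. Rearranging, 1.7P = 726.75, hence P* = 427.5.
Then Q* = 265.5 - 0.2(427.5) = 180.
Demand choke price (Qd = 0): P = 265.5/0.2 = 1327.5. Consumer surplus = ½ × (1327.5 - 427.5) × 180 = 81000.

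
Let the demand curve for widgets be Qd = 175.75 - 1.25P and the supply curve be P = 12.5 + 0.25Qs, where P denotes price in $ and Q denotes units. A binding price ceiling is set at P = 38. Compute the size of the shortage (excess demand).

Shortage = 26.25

In direct form, Qs = -50 + 4P.
At P = 38: Qd = 128.25 and Qs = 102.
Shortage = Qd - Qs = 128.25 - 102 = 26.25.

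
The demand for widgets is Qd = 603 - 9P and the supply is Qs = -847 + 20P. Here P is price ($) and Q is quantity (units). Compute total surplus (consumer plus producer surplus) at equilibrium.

Equating demand and supply, 603 - 9P = -847 + 20P gives 29P = 1450, so P* = 50.
Substitute back: Q* = 603 - 9(50) = 153.
Demand choke price = 67; supply choke price = 42.35. CS = ½(67 - 50)(153) = 1300.5; PS = ½(50 - 42.35)(153) = 585.225. Total surplus = 1885.725.

Total surplus = 1885.725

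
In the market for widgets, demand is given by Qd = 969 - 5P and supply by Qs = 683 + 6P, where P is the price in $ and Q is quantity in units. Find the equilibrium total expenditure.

Total expenditure = 21814

At equilibrium Qd = Qs, so 969 - 5P = 683 + 6P; collecting terms, 286 = 11P and P* = 26.
Then Q* = 969 - 5(26) = 839.
Total expenditure = P* × Q* = 26 × 839 = 21814.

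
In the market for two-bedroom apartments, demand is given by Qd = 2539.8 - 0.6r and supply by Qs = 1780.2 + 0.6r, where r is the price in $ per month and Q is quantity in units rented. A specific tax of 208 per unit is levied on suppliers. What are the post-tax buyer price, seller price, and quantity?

With a tax of 208 on suppliers, they supply based on the net price r_s = r_b - 208, so Qs = 1655.4 + 0.6r_b.
Set Qd = Qs: 2539.8 - 0.6r_b = 1655.4 + 0.6r_b, so 884.4 = 1.2r_b and r_b = 737.
So r_s = 529 and the quantity traded is Q = 2539.8 - 0.6(737) = 2097.6.

r_b = 737, r_s = 529, Q = 2097.6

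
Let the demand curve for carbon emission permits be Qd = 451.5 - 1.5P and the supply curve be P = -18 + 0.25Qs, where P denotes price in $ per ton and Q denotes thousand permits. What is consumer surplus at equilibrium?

Solving each curve for Q: Qs = 72 + 4P.
At equilibrium Qd = Qs, so 451.5 - 1.5P = 72 + 4P; collecting terms, 379.5 = 5.5P and P* = 69.
Plugging P* into demand: Q* = 451.5 - 1.5(69) = 348.
Demand choke price (Qd = 0): P = 451.5/1.5 = 301. Consumer surplus = ½ × (301 - 69) × 348 = 40368.

Consumer surplus = 40368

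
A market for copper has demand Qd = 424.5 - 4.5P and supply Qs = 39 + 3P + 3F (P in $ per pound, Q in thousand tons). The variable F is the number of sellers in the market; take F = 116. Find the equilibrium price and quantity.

P* = 5, Q* = 402

With F = 116, supply is Qs = 387 + 3P.
At equilibrium Qd = Qs, so 424.5 - 4.5P = 387 + 3P; collecting terms, 37.5 = 7.5P and P* = 5.
From the demand curve, Q* = 424.5 - 4.5(5) = 402.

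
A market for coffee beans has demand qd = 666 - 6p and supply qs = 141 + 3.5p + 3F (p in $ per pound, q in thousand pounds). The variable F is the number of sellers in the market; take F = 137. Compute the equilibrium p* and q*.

With F = 137, supply is qs = 552 + 3.5p.
Equating demand and supply, 666 - 6p = 552 + 3.5p gives 9.5p = 114, so p* = 12.
Then q* = 666 - 6(12) = 594.

p* = 12, q* = 594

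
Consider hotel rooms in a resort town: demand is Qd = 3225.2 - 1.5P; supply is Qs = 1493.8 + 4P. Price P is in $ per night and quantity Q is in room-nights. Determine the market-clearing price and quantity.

The market clears where 3225.2 - 1.5P = 1493.8 + 4P. Rearranging, 5.5P = 1731.4, hence P* = 314.8.
Then Q* = 3225.2 - 1.5(314.8) = 2753.

P* = 314.8, Q* = 2753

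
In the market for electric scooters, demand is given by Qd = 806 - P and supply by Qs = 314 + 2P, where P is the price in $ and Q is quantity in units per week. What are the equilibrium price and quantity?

At equilibrium Qd = Qs, so 806 - P = 314 + 2P; collecting terms, 492 = 3P and P* = 164.
From the demand curve, Q* = 806 - 164 = 642.

P* = 164, Q* = 642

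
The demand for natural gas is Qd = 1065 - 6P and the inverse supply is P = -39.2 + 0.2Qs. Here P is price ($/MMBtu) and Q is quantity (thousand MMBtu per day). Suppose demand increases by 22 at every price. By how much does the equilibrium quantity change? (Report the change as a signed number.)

In direct form, Qs = 196 + 5P.
The market clears where 1065 - 6P = 196 + 5P. Rearranging, 11P = 869, hence P* = 79.
From the demand curve, Q* = 1065 - 6(79) = 591.
After the shift, demand is Qd = 1087 - 6P.
Re-solving, 11P = 891 gives P = 81 and Q = 601.
ΔQ = 601 - 591 = 10.

ΔQ = 10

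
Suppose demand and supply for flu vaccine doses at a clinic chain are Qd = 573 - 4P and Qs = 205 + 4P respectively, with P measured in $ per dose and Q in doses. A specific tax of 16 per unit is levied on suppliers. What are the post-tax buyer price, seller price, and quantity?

The tax drives a wedge P_b - P_s = 16. Substituting P_s = P_b - 16 into supply: Qs = 141 + 4P_b.
Market clearing requires 573 - 4P_b = 141 + 4P_b; hence 432 = 8P_b and P_b = 54.
So P_s = 38 and the quantity traded is Q = 573 - 4(54) = 357.

P_b = 54, P_s = 38, Q = 357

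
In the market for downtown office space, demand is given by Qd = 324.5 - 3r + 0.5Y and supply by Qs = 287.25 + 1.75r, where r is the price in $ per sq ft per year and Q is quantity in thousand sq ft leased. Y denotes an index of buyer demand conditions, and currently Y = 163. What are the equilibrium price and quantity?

With Y = 163, demand is Qd = 406 - 3r.
Set Qd = Qs: 406 - 3r = 287.25 + 1.75r, so 118.75 = 4.75r and r* = 25.
Plugging r* into demand: Q* = 406 - 3(25) = 331.

r* = 25, Q* = 331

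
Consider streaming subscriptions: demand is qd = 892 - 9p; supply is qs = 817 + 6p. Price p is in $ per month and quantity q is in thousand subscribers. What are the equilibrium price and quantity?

At equilibrium qd = qs, so 892 - 9p = 817 + 6p; collecting terms, 75 = 15p and p* = 5.
Then q* = 892 - 9(5) = 847.

p* = 5, q* = 847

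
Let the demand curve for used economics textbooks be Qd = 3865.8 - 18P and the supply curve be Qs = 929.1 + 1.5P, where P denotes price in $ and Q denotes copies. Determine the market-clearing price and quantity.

P* = 150.6, Q* = 1155

At equilibrium Qd = Qs, so 3865.8 - 18P = 929.1 + 1.5P; collecting terms, 2936.7 = 19.5P and P* = 150.6.
Substitute back: Q* = 3865.8 - 18(150.6) = 1155.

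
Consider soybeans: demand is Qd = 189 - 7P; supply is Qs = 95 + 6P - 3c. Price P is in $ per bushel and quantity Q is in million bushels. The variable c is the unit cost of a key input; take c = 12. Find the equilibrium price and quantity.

With c = 12, supply is Qs = 59 + 6P.
Equating demand and supply, 189 - 7P = 59 + 6P gives 13P = 130, so P* = 10.
Plugging P* into demand: Q* = 189 - 7(10) = 119.

P* = 10, Q* = 119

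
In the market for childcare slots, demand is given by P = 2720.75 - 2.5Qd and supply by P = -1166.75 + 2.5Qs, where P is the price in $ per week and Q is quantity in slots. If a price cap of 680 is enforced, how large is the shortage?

Shortage = 77.6

In direct form, Qd = 1088.3 - 0.4P and Qs = 466.7 + 0.4P.
At P = 680: Qd = 816.3 and Qs = 738.7.
Shortage = Qd - Qs = 816.3 - 738.7 = 77.6.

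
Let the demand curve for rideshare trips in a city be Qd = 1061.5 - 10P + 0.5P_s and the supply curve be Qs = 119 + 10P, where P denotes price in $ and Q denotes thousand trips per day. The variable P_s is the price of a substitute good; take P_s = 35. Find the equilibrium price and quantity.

With P_s = 35, demand is Qd = 1079 - 10P.
At equilibrium Qd = Qs, so 1079 - 10P = 119 + 10P; collecting terms, 960 = 20P and P* = 48.
Plugging P* into demand: Q* = 1079 - 10(48) = 599.

P* = 48, Q* = 599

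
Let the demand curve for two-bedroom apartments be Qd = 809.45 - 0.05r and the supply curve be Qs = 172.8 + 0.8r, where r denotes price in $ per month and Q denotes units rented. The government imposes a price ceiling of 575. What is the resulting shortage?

Shortage = 147.9

With r fixed at 575, quantity demanded is 780.7 and quantity supplied is 632.8.
Shortage = Qd - Qs = 780.7 - 632.8 = 147.9.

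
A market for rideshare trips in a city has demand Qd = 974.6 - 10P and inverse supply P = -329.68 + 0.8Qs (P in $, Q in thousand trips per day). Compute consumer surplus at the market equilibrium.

Consumer surplus = 11262.258

Solving each curve for Q: Qs = 412.1 + 1.25P.
At equilibrium Qd = Qs, so 974.6 - 10P = 412.1 + 1.25P; collecting terms, 562.5 = 11.25P and P* = 50.
Substitute back: Q* = 974.6 - 10(50) = 474.6.
Demand choke price (Qd = 0): P = 974.6/10 = 97.46. Consumer surplus = ½ × (97.46 - 50) × 474.6 = 11262.258.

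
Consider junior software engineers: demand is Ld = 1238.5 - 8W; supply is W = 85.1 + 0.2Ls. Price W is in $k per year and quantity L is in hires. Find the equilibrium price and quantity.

Inverting to quantity form: Ls = -425.5 + 5W.
Equating demand and supply, 1238.5 - 8W = -425.5 + 5W gives 13W = 1664, so W* = 128.
From the demand curve, L* = 1238.5 - 8(128) = 214.5.

W* = 128, L* = 214.5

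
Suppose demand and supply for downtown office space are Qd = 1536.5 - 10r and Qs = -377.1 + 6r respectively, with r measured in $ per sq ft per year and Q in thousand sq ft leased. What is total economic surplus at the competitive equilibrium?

Total surplus = 15458.7

The market clears where 1536.5 - 10r = -377.1 + 6r. Rearranging, 16r = 1913.6, hence r* = 119.6.
Plugging r* into demand: Q* = 1536.5 - 10(119.6) = 340.5.
Demand choke price = 153.65; supply choke price = 62.85. CS = ½(153.65 - 119.6)(340.5) = 5797.0125; PS = ½(119.6 - 62.85)(340.5) = 9661.6875. Total surplus = 15458.7.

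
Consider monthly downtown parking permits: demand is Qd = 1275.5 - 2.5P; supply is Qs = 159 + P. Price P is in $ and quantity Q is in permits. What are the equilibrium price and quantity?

P* = 319, Q* = 478

Set Qd = Qs: 1275.5 - 2.5P = 159 + P, so 1116.5 = 3.5P and P* = 319.
Substitute back: Q* = 1275.5 - 2.5(319) = 478.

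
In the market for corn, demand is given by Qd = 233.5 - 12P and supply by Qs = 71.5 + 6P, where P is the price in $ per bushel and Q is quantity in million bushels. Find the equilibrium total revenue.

Total revenue = 1129.5

Equating demand and supply, 233.5 - 12P = 71.5 + 6P gives 18P = 162, so P* = 9.
Substitute back: Q* = 233.5 - 12(9) = 125.5.
Total revenue = P* × Q* = 9 × 125.5 = 1129.5.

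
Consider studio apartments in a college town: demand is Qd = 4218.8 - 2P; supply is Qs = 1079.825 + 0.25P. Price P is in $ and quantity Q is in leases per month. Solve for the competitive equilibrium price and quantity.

P* = 1395.1, Q* = 1428.6

Set Qd = Qs: 4218.8 - 2P = 1079.825 + 0.25P, so 3138.975 = 2.25P and P* = 1395.1.
Plugging P* into demand: Q* = 4218.8 - 2(1395.1) = 1428.6.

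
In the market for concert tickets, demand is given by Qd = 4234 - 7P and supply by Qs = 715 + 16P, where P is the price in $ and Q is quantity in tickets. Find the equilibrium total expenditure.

At equilibrium Qd = Qs, so 4234 - 7P = 715 + 16P; collecting terms, 3519 = 23P and P* = 153.
Plugging P* into demand: Q* = 4234 - 7(153) = 3163.
Total expenditure = P* × Q* = 153 × 3163 = 483939.

Total expenditure = 483939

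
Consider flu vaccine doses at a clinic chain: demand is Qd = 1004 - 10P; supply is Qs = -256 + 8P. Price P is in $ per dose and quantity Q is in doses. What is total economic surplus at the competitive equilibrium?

Set Qd = Qs: 1004 - 10P = -256 + 8P, so 1260 = 18P and P* = 70.
Then Q* = 1004 - 10(70) = 304.
Demand choke price = 100.4; supply choke price = 32. CS = ½(100.4 - 70)(304) = 4620.8; PS = ½(70 - 32)(304) = 5776. Total surplus = 10396.8.

Total surplus = 10396.8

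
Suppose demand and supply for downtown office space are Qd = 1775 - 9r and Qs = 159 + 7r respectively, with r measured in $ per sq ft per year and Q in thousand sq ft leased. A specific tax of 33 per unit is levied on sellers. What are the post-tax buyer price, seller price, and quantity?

Sellers keep r_s = r_b - 33 per unit, so supply in terms of the buyer price is Qs = -72 + 7r_b.
Equate demand and the shifted supply: 1775 - 9r_b = -72 + 7r_b, giving 16r_b = 1847, so r_b = 115.4375.
Then r_s = 115.4375 - 33 = 82.4375 and Q = 1775 - 9(115.4375) = 736.0625.

r_b = 115.4375, r_s = 82.4375, Q = 736.0625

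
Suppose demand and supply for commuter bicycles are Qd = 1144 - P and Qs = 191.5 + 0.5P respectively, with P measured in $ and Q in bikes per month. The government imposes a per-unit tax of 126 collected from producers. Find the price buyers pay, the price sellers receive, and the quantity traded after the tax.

P_b = 677, P_s = 551, Q = 467

With a tax of 126 on producers, they supply based on the net price P_s = P_b - 126, so Qs = 128.5 + 0.5P_b.
Market clearing requires 1144 - P_b = 128.5 + 0.5P_b; hence 1015.5 = 1.5P_b and P_b = 677.
So P_s = 551 and the quantity traded is Q = 1144 - 677 = 467.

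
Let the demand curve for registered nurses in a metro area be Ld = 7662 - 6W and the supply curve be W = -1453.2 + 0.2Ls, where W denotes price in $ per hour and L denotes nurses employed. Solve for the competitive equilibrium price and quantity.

W* = 36, L* = 7446

Rewriting in direct form: Ls = 7266 + 5W.
Equating demand and supply, 7662 - 6W = 7266 + 5W gives 11W = 396, so W* = 36.
Then L* = 7662 - 6(36) = 7446.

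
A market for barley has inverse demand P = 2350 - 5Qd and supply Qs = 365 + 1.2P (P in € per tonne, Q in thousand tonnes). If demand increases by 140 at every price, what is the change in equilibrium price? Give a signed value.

Solving each curve for Q: Qd = 470 - 0.2P.
Equating demand and supply, 470 - 0.2P = 365 + 1.2P gives 1.4P = 105, so P* = 75.
Plugging P* into demand: Q* = 470 - 0.2(75) = 455.
After the shift, demand is Qd = 610 - 0.2P.
Re-solving, 1.4P = 245 gives P = 175 and Q = 575.
ΔP = 175 - 75 = 100.

ΔP = 100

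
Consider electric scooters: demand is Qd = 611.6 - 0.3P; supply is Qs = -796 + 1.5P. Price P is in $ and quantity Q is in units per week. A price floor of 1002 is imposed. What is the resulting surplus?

Surplus = 396

With P fixed at 1002, quantity demanded is 311 and quantity supplied is 707.
Surplus = Qs - Qd = 707 - 311 = 396.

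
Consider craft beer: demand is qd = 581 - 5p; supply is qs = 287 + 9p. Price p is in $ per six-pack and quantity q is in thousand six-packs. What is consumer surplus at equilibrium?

Consumer surplus = 22657.6

The market clears where 581 - 5p = 287 + 9p. Rearranging, 14p = 294, hence p* = 21.
From the demand curve, q* = 581 - 5(21) = 476.
Demand choke price (qd = 0): p = 581/5 = 116.2. Consumer surplus = ½ × (116.2 - 21) × 476 = 22657.6.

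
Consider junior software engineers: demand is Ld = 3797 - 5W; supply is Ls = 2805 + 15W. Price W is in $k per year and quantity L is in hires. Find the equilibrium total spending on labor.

Total spending on labor = 176030.4

At equilibrium Ld = Ls, so 3797 - 5W = 2805 + 15W; collecting terms, 992 = 20W and W* = 49.6.
Then L* = 3797 - 5(49.6) = 3549.
Total spending on labor = W* × L* = 49.6 × 3549 = 176030.4.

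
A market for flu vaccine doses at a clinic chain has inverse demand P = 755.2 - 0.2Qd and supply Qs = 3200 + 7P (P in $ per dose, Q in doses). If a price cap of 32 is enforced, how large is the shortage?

Shortage = 192

In direct form, Qd = 3776 - 5P.
Evaluating both curves at the ceiling price 32 gives Qd = 3616, Qs = 3424.
Shortage = Qd - Qs = 3616 - 3424 = 192.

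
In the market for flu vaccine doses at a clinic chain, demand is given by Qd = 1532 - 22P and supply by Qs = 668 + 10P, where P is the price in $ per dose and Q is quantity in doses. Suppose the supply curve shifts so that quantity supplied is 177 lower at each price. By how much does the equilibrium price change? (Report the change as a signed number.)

ΔP = 5.53125

The market clears where 1532 - 22P = 668 + 10P. Rearranging, 32P = 864, hence P* = 27.
From the demand curve, Q* = 1532 - 22(27) = 938.
After the shift, supply is Qs = 491 + 10P.
New equilibrium: 1041 = 32P, so P = 32.53125 and Q = 816.3125.
ΔP = 32.53125 - 27 = 5.53125.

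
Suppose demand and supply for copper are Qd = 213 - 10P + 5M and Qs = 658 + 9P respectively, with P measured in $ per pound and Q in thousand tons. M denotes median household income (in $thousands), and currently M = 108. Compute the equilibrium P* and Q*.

P* = 5, Q* = 703

With M = 108, demand is Qd = 753 - 10P.
Equating demand and supply, 753 - 10P = 658 + 9P gives 19P = 95, so P* = 5.
Plugging P* into demand: Q* = 753 - 10(5) = 703.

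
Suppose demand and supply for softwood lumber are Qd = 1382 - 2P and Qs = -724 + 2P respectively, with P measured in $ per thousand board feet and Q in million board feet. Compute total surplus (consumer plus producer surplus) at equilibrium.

At equilibrium Qd = Qs, so 1382 - 2P = -724 + 2P; collecting terms, 2106 = 4P and P* = 526.5.
Substitute back: Q* = 1382 - 2(526.5) = 329.
Demand choke price = 691; supply choke price = 362. CS = ½(691 - 526.5)(329) = 27060.25; PS = ½(526.5 - 362)(329) = 27060.25. Total surplus = 54120.5.

Total surplus = 54120.5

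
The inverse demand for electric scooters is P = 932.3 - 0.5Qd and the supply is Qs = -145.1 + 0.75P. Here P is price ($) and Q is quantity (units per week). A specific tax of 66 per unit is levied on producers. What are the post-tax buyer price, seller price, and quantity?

P_b = 748.8, P_s = 682.8, Q = 367

In direct form, Qd = 1864.6 - 2P.
With a tax of 66 on producers, they supply based on the net price P_s = P_b - 66, so Qs = -194.6 + 0.75P_b.
Set Qd = Qs: 1864.6 - 2P_b = -194.6 + 0.75P_b, so 2059.2 = 2.75P_b and P_b = 748.8.
Then P_s = 748.8 - 66 = 682.8 and Q = 1864.6 - 2(748.8) = 367.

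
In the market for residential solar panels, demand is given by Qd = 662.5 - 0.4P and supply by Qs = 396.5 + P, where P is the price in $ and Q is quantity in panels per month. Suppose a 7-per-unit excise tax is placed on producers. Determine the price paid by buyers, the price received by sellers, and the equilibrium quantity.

P_b = 195, P_s = 188, Q = 584.5

Producers keep P_s = P_b - 7 per unit, so supply in terms of the buyer price is Qs = 389.5 + P_b.
Equate demand and the shifted supply: 662.5 - 0.4P_b = 389.5 + P_b, giving 1.4P_b = 273, so P_b = 195.
So P_s = 188 and the quantity traded is Q = 662.5 - 0.4(195) = 584.5.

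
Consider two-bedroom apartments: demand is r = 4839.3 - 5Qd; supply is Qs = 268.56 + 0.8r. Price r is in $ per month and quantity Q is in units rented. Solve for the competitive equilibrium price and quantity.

r* = 699.3, Q* = 828

Inverting to quantity form: Qd = 967.86 - 0.2r.
Equating demand and supply, 967.86 - 0.2r = 268.56 + 0.8r gives r = 699.3, so r* = 699.3.
Then Q* = 967.86 - 0.2(699.3) = 828.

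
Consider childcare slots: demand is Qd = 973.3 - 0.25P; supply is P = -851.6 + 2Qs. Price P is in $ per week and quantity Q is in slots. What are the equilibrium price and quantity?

Rewriting in direct form: Qs = 425.8 + 0.5P.
The market clears where 973.3 - 0.25P = 425.8 + 0.5P. Rearranging, 0.75P = 547.5, hence P* = 730.
Plugging P* into demand: Q* = 973.3 - 0.25(730) = 790.8.

P* = 730, Q* = 790.8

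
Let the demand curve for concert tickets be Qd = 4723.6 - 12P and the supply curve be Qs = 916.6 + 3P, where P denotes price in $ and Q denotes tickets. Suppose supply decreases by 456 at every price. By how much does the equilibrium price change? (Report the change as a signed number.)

The market clears where 4723.6 - 12P = 916.6 + 3P. Rearranging, 15P = 3807, hence P* = 253.8.
Then Q* = 4723.6 - 12(253.8) = 1678.
After the shift, supply is Qs = 460.6 + 3P.
The new intersection has 4263 = 15P, i.e. P = 284.2, Q = 1313.2.
ΔP = 284.2 - 253.8 = 30.4.

ΔP = 30.4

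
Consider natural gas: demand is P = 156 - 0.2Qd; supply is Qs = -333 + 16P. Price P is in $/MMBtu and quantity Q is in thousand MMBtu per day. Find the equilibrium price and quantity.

Rewriting in direct form: Qd = 780 - 5P.
The market clears where 780 - 5P = -333 + 16P. Rearranging, 21P = 1113, hence P* = 53.
Substitute back: Q* = 780 - 5(53) = 515.

P* = 53, Q* = 515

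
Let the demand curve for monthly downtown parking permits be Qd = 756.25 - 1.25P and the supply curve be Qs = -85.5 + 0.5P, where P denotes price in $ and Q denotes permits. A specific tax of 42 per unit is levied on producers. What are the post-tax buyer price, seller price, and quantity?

P_b = 493, P_s = 451, Q = 140

The tax drives a wedge P_b - P_s = 42. Substituting P_s = P_b - 42 into supply: Qs = -106.5 + 0.5P_b.
Set Qd = Qs: 756.25 - 1.25P_b = -106.5 + 0.5P_b, so 862.75 = 1.75P_b and P_b = 493.
Then P_s = 493 - 42 = 451 and Q = 756.25 - 1.25(493) = 140.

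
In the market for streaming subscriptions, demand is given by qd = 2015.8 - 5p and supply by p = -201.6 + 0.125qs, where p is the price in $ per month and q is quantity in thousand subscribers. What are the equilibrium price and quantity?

p* = 31, q* = 1860.8

In direct form, qs = 1612.8 + 8p.
The market clears where 2015.8 - 5p = 1612.8 + 8p. Rearranging, 13p = 403, hence p* = 31.
Plugging p* into demand: q* = 2015.8 - 5(31) = 1860.8.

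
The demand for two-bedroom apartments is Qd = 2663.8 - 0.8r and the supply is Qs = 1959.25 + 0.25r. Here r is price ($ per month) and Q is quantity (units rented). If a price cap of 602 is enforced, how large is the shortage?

Shortage = 72.45

At r = 602: Qd = 2182.2 and Qs = 2109.75.
Shortage = Qd - Qs = 2182.2 - 2109.75 = 72.45.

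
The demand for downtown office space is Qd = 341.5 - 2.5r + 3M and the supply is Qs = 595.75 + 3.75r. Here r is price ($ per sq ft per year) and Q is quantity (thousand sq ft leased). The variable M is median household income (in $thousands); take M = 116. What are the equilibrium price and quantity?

With M = 116, demand is Qd = 689.5 - 2.5r.
Set Qd = Qs: 689.5 - 2.5r = 595.75 + 3.75r, so 93.75 = 6.25r and r* = 15.
Substitute back: Q* = 689.5 - 2.5(15) = 652.

r* = 15, Q* = 652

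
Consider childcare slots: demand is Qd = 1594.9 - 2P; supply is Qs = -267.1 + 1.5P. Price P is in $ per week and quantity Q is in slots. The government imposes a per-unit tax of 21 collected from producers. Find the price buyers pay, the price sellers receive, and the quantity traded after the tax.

With a tax of 21 on producers, they supply based on the net price P_s = P_b - 21, so Qs = -298.6 + 1.5P_b.
Set Qd = Qs: 1594.9 - 2P_b = -298.6 + 1.5P_b, so 1893.5 = 3.5P_b and P_b = 541.
So P_s = 520 and the quantity traded is Q = 1594.9 - 2(541) = 512.9.

P_b = 541, P_s = 520, Q = 512.9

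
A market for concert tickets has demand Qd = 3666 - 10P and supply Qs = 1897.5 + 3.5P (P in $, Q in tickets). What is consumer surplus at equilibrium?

At equilibrium Qd = Qs, so 3666 - 10P = 1897.5 + 3.5P; collecting terms, 1768.5 = 13.5P and P* = 131.
From the demand curve, Q* = 3666 - 10(131) = 2356.
Demand choke price (Qd = 0): P = 3666/10 = 366.6. Consumer surplus = ½ × (366.6 - 131) × 2356 = 277536.8.

Consumer surplus = 277536.8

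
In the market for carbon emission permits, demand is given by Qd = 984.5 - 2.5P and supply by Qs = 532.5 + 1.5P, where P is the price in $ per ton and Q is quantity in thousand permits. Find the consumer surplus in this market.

Equating demand and supply, 984.5 - 2.5P = 532.5 + 1.5P gives 4P = 452, so P* = 113.
Substitute back: Q* = 984.5 - 2.5(113) = 702.
Demand choke price (Qd = 0): P = 984.5/2.5 = 393.8. Consumer surplus = ½ × (393.8 - 113) × 702 = 98560.8.

Consumer surplus = 98560.8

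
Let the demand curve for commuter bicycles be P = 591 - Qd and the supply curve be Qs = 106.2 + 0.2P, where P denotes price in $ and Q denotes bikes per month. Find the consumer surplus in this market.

In direct form, Qd = 591 - P.
At equilibrium Qd = Qs, so 591 - P = 106.2 + 0.2P; collecting terms, 484.8 = 1.2P and P* = 404.
From the demand curve, Q* = 591 - 404 = 187.
Demand choke price (Qd = 0): P = 591. Consumer surplus = ½ × (591 - 404) × 187 = 17484.5.

Consumer surplus = 17484.5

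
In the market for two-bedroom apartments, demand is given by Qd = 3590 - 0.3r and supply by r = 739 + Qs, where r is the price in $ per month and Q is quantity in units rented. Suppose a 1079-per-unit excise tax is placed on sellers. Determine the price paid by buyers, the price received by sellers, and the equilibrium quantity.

Solving each curve for Q: Qs = -739 + r.
The tax drives a wedge r_b - r_s = 1079. Substituting r_s = r_b - 1079 into supply: Qs = -1818 + r_b.
Market clearing requires 3590 - 0.3r_b = -1818 + r_b; hence 5408 = 1.3r_b and r_b = 4160.
Then r_s = 4160 - 1079 = 3081 and Q = 3590 - 0.3(4160) = 2342.

r_b = 4160, r_s = 3081, Q = 2342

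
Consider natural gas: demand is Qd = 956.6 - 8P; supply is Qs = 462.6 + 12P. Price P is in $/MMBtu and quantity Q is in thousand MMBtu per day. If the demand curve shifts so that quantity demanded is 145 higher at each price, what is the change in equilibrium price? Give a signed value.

Set Qd = Qs: 956.6 - 8P = 462.6 + 12P, so 494 = 20P and P* = 24.7.
Substitute back: Q* = 956.6 - 8(24.7) = 759.
After the shift, demand is Qd = 1101.6 - 8P.
New equilibrium: 639 = 20P, so P = 31.95 and Q = 846.
ΔP = 31.95 - 24.7 = 7.25.

ΔP = 7.25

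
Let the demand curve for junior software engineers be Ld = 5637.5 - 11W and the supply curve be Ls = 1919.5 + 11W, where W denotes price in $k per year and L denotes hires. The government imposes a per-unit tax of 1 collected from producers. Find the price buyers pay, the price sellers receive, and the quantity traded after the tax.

W_b = 169.5, W_s = 168.5, L = 3773

With a tax of 1 on producers, they supply based on the net price W_s = W_b - 1, so Ls = 1908.5 + 11W_b.
Equate demand and the shifted supply: 5637.5 - 11W_b = 1908.5 + 11W_b, giving 22W_b = 3729, so W_b = 169.5.
Then W_s = 169.5 - 1 = 168.5 and L = 5637.5 - 11(169.5) = 3773.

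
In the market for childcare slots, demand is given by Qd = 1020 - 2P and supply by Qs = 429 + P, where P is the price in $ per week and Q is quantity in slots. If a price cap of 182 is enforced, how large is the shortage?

Shortage = 45

Evaluating both curves at the ceiling price 182 gives Qd = 656, Qs = 611.
Shortage = Qd - Qs = 656 - 611 = 45.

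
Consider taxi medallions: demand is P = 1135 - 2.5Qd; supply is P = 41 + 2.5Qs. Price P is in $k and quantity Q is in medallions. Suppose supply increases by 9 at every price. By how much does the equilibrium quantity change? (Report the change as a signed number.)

In direct form, Qd = 454 - 0.4P and Qs = -16.4 + 0.4P.
Set Qd = Qs: 454 - 0.4P = -16.4 + 0.4P, so 470.4 = 0.8P and P* = 588.
Plugging P* into demand: Q* = 454 - 0.4(588) = 218.8.
After the shift, supply is Qs = -7.4 + 0.4P.
Re-solving, 0.8P = 461.4 gives P = 576.75 and Q = 223.3.
ΔQ = 223.3 - 218.8 = 4.5.

ΔQ = 4.5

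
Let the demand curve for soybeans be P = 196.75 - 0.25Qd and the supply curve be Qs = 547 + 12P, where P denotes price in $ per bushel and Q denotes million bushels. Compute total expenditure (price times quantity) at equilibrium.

Inverting to quantity form: Qd = 787 - 4P.
At equilibrium Qd = Qs, so 787 - 4P = 547 + 12P; collecting terms, 240 = 16P and P* = 15.
From the demand curve, Q* = 787 - 4(15) = 727.
Total expenditure = P* × Q* = 15 × 727 = 10905.

Total expenditure = 10905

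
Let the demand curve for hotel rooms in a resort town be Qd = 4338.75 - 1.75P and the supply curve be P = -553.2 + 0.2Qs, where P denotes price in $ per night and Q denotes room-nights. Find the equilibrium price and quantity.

Rewriting in direct form: Qs = 2766 + 5P.
The market clears where 4338.75 - 1.75P = 2766 + 5P. Rearranging, 6.75P = 1572.75, hence P* = 233.
Substitute back: Q* = 4338.75 - 1.75(233) = 3931.

P* = 233, Q* = 3931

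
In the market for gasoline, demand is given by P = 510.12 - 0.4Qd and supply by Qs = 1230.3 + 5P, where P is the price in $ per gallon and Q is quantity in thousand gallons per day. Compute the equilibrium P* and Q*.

P* = 6, Q* = 1260.3

In direct form, Qd = 1275.3 - 2.5P.
Set Qd = Qs: 1275.3 - 2.5P = 1230.3 + 5P, so 45 = 7.5P and P* = 6.
Plugging P* into demand: Q* = 1275.3 - 2.5(6) = 1260.3.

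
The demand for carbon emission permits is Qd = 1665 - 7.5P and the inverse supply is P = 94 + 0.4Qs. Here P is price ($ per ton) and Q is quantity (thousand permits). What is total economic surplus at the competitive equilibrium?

Total surplus = 15360

In direct form, Qs = -235 + 2.5P.
Equating demand and supply, 1665 - 7.5P = -235 + 2.5P gives 10P = 1900, so P* = 190.
From the demand curve, Q* = 1665 - 7.5(190) = 240.
Demand choke price = 222; supply choke price = 94. CS = ½(222 - 190)(240) = 3840; PS = ½(190 - 94)(240) = 11520. Total surplus = 15360.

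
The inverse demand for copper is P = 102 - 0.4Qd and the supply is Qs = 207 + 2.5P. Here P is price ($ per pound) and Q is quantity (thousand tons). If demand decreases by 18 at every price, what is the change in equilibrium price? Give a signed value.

In direct form, Qd = 255 - 2.5P.
Set Qd = Qs: 255 - 2.5P = 207 + 2.5P, so 48 = 5P and P* = 9.6.
Then Q* = 255 - 2.5(9.6) = 231.
After the shift, demand is Qd = 237 - 2.5P.
New equilibrium: 30 = 5P, so P = 6 and Q = 222.
ΔP = 6 - 9.6 = -3.6.

ΔP = -3.6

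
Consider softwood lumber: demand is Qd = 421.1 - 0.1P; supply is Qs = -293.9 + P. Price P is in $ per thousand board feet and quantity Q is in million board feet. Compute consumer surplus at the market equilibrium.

Consumer surplus = 634036.05

Equating demand and supply, 421.1 - 0.1P = -293.9 + P gives 1.1P = 715, so P* = 650.
From the demand curve, Q* = 421.1 - 0.1(650) = 356.1.
Demand choke price (Qd = 0): P = 421.1/0.1 = 4211. Consumer surplus = ½ × (4211 - 650) × 356.1 = 634036.05.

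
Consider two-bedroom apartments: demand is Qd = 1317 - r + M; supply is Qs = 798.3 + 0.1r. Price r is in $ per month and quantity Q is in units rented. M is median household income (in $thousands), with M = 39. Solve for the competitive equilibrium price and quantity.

With M = 39, demand is Qd = 1356 - r.
Equating demand and supply, 1356 - r = 798.3 + 0.1r gives 1.1r = 557.7, so r* = 507.
Substitute back: Q* = 1356 - 507 = 849.

r* = 507, Q* = 849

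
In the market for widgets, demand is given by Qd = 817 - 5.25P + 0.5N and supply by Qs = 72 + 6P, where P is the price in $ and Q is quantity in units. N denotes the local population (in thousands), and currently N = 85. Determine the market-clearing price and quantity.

P* = 70, Q* = 492

With N = 85, demand is Qd = 859.5 - 5.25P.
The market clears where 859.5 - 5.25P = 72 + 6P. Rearranging, 11.25P = 787.5, hence P* = 70.
From the demand curve, Q* = 859.5 - 5.25(70) = 492.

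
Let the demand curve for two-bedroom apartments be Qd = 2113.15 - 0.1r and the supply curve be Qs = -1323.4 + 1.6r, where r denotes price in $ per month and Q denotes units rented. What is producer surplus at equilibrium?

Equating demand and supply, 2113.15 - 0.1r = -1323.4 + 1.6r gives 1.7r = 3436.55, so r* = 2021.5.
Then Q* = 2113.15 - 0.1(2021.5) = 1911.
Supply choke price (Qs = 0): r = 827.125. Producer surplus = ½ × (2021.5 - 827.125) × 1911 = 1141225.3125.

Producer surplus = 1141225.3125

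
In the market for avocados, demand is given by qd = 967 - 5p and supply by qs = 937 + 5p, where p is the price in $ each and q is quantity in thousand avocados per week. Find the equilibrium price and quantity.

The market clears where 967 - 5p = 937 + 5p. Rearranging, 10p = 30, hence p* = 3.
From the demand curve, q* = 967 - 5(3) = 952.

p* = 3, q* = 952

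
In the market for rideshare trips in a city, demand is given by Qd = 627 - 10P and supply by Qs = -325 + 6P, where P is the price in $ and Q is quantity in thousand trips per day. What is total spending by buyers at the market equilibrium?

At equilibrium Qd = Qs, so 627 - 10P = -325 + 6P; collecting terms, 952 = 16P and P* = 59.5.
Plugging P* into demand: Q* = 627 - 10(59.5) = 32.
Total spending by buyers = P* × Q* = 59.5 × 32 = 1904.

Total spending by buyers = 1904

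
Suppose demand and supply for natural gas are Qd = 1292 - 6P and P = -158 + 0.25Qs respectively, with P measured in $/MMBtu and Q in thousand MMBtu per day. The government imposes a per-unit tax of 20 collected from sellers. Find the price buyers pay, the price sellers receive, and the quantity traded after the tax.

In direct form, Qs = 632 + 4P.
Sellers keep P_s = P_b - 20 per unit, so supply in terms of the buyer price is Qs = 552 + 4P_b.
Market clearing requires 1292 - 6P_b = 552 + 4P_b; hence 740 = 10P_b and P_b = 74.
So P_s = 54 and the quantity traded is Q = 1292 - 6(74) = 848.

P_b = 74, P_s = 54, Q = 848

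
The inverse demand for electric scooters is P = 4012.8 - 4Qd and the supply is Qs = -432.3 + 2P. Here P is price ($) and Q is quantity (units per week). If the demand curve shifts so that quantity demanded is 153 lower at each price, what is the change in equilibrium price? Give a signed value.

Inverting to quantity form: Qd = 1003.2 - 0.25P.
The market clears where 1003.2 - 0.25P = -432.3 + 2P. Rearranging, 2.25P = 1435.5, hence P* = 638.
From the demand curve, Q* = 1003.2 - 0.25(638) = 843.7.
After the shift, demand is Qd = 850.2 - 0.25P.
New equilibrium: 1282.5 = 2.25P, so P = 570 and Q = 707.7.
ΔP = 570 - 638 = -68.

ΔP = -68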